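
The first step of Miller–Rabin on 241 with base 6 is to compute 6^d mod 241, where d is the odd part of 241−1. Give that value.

241 − 1 = 240 = 2^4 · 15, so d = 15.
6^1 ≡ 6 (mod 241)
6^2 ≡ 6^2 = 36 ≡ 36 (mod 241)
6^4 ≡ 36^2 = 1296 ≡ 91 (mod 241)
6^8 ≡ 91^2 = 8281 ≡ 87 (mod 241)
15 = 8 + 4 + 2 + 1 in binary powers of 2.
So 6^15 ≡ 87 · 91 · 36 · 6 ≡ 177 (mod 241).
Squaring chain: 177 → 240 → 1 → 1; reaches −1, so base 6 does not prove 241 composite.

177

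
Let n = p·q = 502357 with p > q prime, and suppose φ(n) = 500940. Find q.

691

φ(n) = (p−1)(q−1) = n − (p+q) + 1, so p + q = 502357 − 500940 + 1 = 1418.
p and q are the roots of t² − 1418t + 502357 = 0.
Discriminant: 1418² − 4·502357 = 2010724 − 2009428 = 1296; √1296 = 36.
q = (1418 − 36)/2 = 691, p = (1418 + 36)/2 = 727.
Check: 691 · 727 = 502357.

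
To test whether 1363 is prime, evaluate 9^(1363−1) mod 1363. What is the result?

9^1 ≡ 9 (mod 1363)
9^2 ≡ 9^2 = 81 ≡ 81 (mod 1363)
9^4 ≡ 81^2 = 6561 ≡ 1109 (mod 1363)
9^8 ≡ 1109^2 = 1229881 ≡ 455 (mod 1363)
9^16 ≡ 455^2 = 207025 ≡ 1212 (mod 1363)
9^32 ≡ 1212^2 = 1468944 ≡ 993 (mod 1363)
9^64 ≡ 993^2 = 986049 ≡ 600 (mod 1363)
9^128 ≡ 600^2 = 360000 ≡ 168 (mod 1363)
9^256 ≡ 168^2 = 28224 ≡ 964 (mod 1363)
9^512 ≡ 964^2 = 929296 ≡ 1093 (mod 1363)
9^1024 ≡ 1093^2 = 1194649 ≡ 661 (mod 1363)
1362 = 1024 + 256 + 64 + 16 + 2 in binary powers of 2.
So 9^1362 ≡ 661 · 964 · 600 · 1212 · 81 ≡ 1051 (mod 1363).
Since 1051 ≠ 1, base 9 is a Fermat witness: 1363 is composite.

1051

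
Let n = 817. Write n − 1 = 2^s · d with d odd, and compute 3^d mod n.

677

817 − 1 = 816 = 2^4 · 51, so d = 51.
3^1 ≡ 3 (mod 817)
3^2 ≡ 3^2 = 9 ≡ 9 (mod 817)
3^4 ≡ 9^2 = 81 ≡ 81 (mod 817)
3^8 ≡ 81^2 = 6561 ≡ 25 (mod 817)
3^16 ≡ 25^2 = 625 ≡ 625 (mod 817)
3^32 ≡ 625^2 = 390625 ≡ 99 (mod 817)
51 = 32 + 16 + 2 + 1 in binary powers of 2.
So 3^51 ≡ 99 · 625 · 9 · 3 ≡ 677 (mod 817).
Squaring chain: 677 → 809 → 64 → 11; never reaches −1, so base 3 is a Miller–Rabin witness that 817 is composite.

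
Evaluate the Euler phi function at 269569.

249600

Factor: 269569 = 17 · 101 · 157.
φ(269569) = (17−1) · (101−1) · (157−1) = 16 · 100 · 156 = 249600.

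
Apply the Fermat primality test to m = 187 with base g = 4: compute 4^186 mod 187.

4^1 ≡ 4 (mod 187)
4^2 ≡ 4^2 = 16 ≡ 16 (mod 187)
4^4 ≡ 16^2 = 256 ≡ 69 (mod 187)
4^8 ≡ 69^2 = 4761 ≡ 86 (mod 187)
4^16 ≡ 86^2 = 7396 ≡ 103 (mod 187)
4^32 ≡ 103^2 = 10609 ≡ 137 (mod 187)
4^64 ≡ 137^2 = 18769 ≡ 69 (mod 187)
4^128 ≡ 69^2 = 4761 ≡ 86 (mod 187)
186 = 128 + 32 + 16 + 8 + 2 in binary powers of 2.
So 4^186 ≡ 86 · 137 · 103 · 86 · 16 ≡ 169 (mod 187).
Since 169 ≠ 1, base 4 is a Fermat witness: 187 is composite.

169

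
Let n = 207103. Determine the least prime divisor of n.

13

207103 is odd.
Digit sum 13, not divisible by 3.
Ends in 3: not divisible by 5.
7: 207103 = 7·29586 + 1
11: 207103 = 11·18827 + 6
13: 207103 = 13·15931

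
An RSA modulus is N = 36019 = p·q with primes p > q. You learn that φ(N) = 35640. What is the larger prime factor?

199

φ(n) = (p−1)(q−1) = n − (p+q) + 1, so p + q = 36019 − 35640 + 1 = 380.
p and q are the roots of t² − 380t + 36019 = 0.
Discriminant: 380² − 4·36019 = 144400 − 144076 = 324; √324 = 18.
q = (380 − 18)/2 = 181, p = (380 + 18)/2 = 199.
Check: 181 · 199 = 36019.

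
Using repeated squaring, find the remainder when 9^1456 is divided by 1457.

9^1 ≡ 9 (mod 1457)
9^2 ≡ 9^2 = 81 ≡ 81 (mod 1457)
9^4 ≡ 81^2 = 6561 ≡ 733 (mod 1457)
9^8 ≡ 733^2 = 537289 ≡ 1113 (mod 1457)
9^16 ≡ 1113^2 = 1238769 ≡ 319 (mod 1457)
9^32 ≡ 319^2 = 101761 ≡ 1228 (mod 1457)
9^64 ≡ 1228^2 = 1507984 ≡ 1446 (mod 1457)
9^128 ≡ 1446^2 = 2090916 ≡ 121 (mod 1457)
9^256 ≡ 121^2 = 14641 ≡ 71 (mod 1457)
9^512 ≡ 71^2 = 5041 ≡ 670 (mod 1457)
9^1024 ≡ 670^2 = 448900 ≡ 144 (mod 1457)
1456 = 1024 + 256 + 128 + 32 + 16 in binary powers of 2.
So 9^1456 ≡ 144 · 71 · 121 · 1228 · 319 ≡ 1001 (mod 1457).
Since 1001 ≠ 1, base 9 is a Fermat witness: 1457 is composite.

1001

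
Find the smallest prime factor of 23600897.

71

23600897 is odd.
Digit sum 35, not divisible by 3.
Ends in 7: not divisible by 5.
7: 23600897 = 7·3371556 + 5
11: 23600897 = 11·2145536 + 1
13: 23600897 = 13·1815453 + 8
17: 23600897 = 17·1388288 + 1
19: 23600897 = 19·1242152 + 9
23: 23600897 = 23·1026125 + 22
29: 23600897 = 29·813824 + 1
31: 23600897 = 31·761319 + 8
37: 23600897 = 37·637862 + 3
41: 23600897 = 41·575631 + 26
43: 23600897 = 43·548858 + 3
47: 23600897 = 47·502146 + 35
53: 23600897 = 53·445299 + 50
59: 23600897 = 59·400015 + 12
61: 23600897 = 61·386899 + 58
67: 23600897 = 67·352252 + 13
71: 23600897 = 71·332407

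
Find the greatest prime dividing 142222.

142222 = 2 · 71111
71111 = 17 · 4183
4183 = 47 · 89
89 is prime.
So 142222 = 2 · 17 · 47 · 89; the largest prime factor is 89.

89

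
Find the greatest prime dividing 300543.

83

300543 = 3 · 100181
100181 = 17 · 5893
5893 = 71 · 83
83 is prime.
So 300543 = 3 · 17 · 71 · 83; the largest prime factor is 83.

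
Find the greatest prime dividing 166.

166 = 2 · 83
83 is prime.
So 166 = 2 · 83; the largest prime factor is 83.

83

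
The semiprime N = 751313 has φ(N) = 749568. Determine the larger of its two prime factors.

φ(n) = (p−1)(q−1) = n − (p+q) + 1, so p + q = 751313 − 749568 + 1 = 1746.
p and q are the roots of t² − 1746t + 751313 = 0.
Discriminant: 1746² − 4·751313 = 3048516 − 3005252 = 43264; √43264 = 208.
q = (1746 − 208)/2 = 769, p = (1746 + 208)/2 = 977.
Check: 769 · 977 = 751313.

977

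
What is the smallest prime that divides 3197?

3197 is odd.
Digit sum 20, not divisible by 3.
Ends in 7: not divisible by 5.
7: 3197 = 7·456 + 5
11: 3197 = 11·290 + 7
13: 3197 = 13·245 + 12
17: 3197 = 17·188 + 1
19: 3197 = 19·168 + 5
23: 3197 = 23·139

23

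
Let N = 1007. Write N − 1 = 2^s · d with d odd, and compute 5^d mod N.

137

1007 − 1 = 1006 = 2^1 · 503, so d = 503.
5^1 ≡ 5 (mod 1007)
5^2 ≡ 5^2 = 25 ≡ 25 (mod 1007)
5^4 ≡ 25^2 = 625 ≡ 625 (mod 1007)
5^8 ≡ 625^2 = 390625 ≡ 916 (mod 1007)
5^16 ≡ 916^2 = 839056 ≡ 225 (mod 1007)
5^32 ≡ 225^2 = 50625 ≡ 275 (mod 1007)
5^64 ≡ 275^2 = 75625 ≡ 100 (mod 1007)
5^128 ≡ 100^2 = 10000 ≡ 937 (mod 1007)
5^256 ≡ 937^2 = 877969 ≡ 872 (mod 1007)
503 = 256 + 128 + 64 + 32 + 16 + 4 + 2 + 1 in binary powers of 2.
So 5^503 ≡ 872 · 937 · 100 · 275 · 225 · 625 · 25 · 5 ≡ 137 (mod 1007).
Squaring chain: 137; never reaches −1, so base 5 is a Miller–Rabin witness that 1007 is composite.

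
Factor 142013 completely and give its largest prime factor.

83

142013 = 29 · 4897
4897 = 59 · 83
83 is prime.
So 142013 = 29 · 59 · 83; the largest prime factor is 83.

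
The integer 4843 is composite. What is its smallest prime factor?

4843 is odd.
Digit sum 19, not divisible by 3.
Ends in 3: not divisible by 5.
7: 4843 = 7·691 + 6
11: 4843 = 11·440 + 3
13: 4843 = 13·372 + 7
17: 4843 = 17·284 + 15
19: 4843 = 19·254 + 17
23: 4843 = 23·210 + 13
29: 4843 = 29·167

29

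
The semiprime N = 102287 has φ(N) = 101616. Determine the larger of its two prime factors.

439

φ(n) = (p−1)(q−1) = n − (p+q) + 1, so p + q = 102287 − 101616 + 1 = 672.
p and q are the roots of t² − 672t + 102287 = 0.
Discriminant: 672² − 4·102287 = 451584 − 409148 = 42436; √42436 = 206.
q = (672 − 206)/2 = 233, p = (672 + 206)/2 = 439.
Check: 233 · 439 = 102287.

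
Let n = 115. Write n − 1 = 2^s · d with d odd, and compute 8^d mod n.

115 − 1 = 114 = 2^1 · 57, so d = 57.
8^1 ≡ 8 (mod 115)
8^2 ≡ 8^2 = 64 ≡ 64 (mod 115)
8^4 ≡ 64^2 = 4096 ≡ 71 (mod 115)
8^8 ≡ 71^2 = 5041 ≡ 96 (mod 115)
8^16 ≡ 96^2 = 9216 ≡ 16 (mod 115)
8^32 ≡ 16^2 = 256 ≡ 26 (mod 115)
57 = 32 + 16 + 8 + 1 in binary powers of 2.
So 8^57 ≡ 26 · 16 · 96 · 8 ≡ 18 (mod 115).
Squaring chain: 18; never reaches −1, so base 8 is a Miller–Rabin witness that 115 is composite.

18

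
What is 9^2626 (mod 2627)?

9^1 ≡ 9 (mod 2627)
9^2 ≡ 9^2 = 81 ≡ 81 (mod 2627)
9^4 ≡ 81^2 = 6561 ≡ 1307 (mod 2627)
9^8 ≡ 1307^2 = 1708249 ≡ 699 (mod 2627)
9^16 ≡ 699^2 = 488601 ≡ 2606 (mod 2627)
9^32 ≡ 2606^2 = 6791236 ≡ 441 (mod 2627)
9^64 ≡ 441^2 = 194481 ≡ 83 (mod 2627)
9^128 ≡ 83^2 = 6889 ≡ 1635 (mod 2627)
9^256 ≡ 1635^2 = 2673225 ≡ 1566 (mod 2627)
9^512 ≡ 1566^2 = 2452356 ≡ 1365 (mod 2627)
9^1024 ≡ 1365^2 = 1863225 ≡ 682 (mod 2627)
9^2048 ≡ 682^2 = 465124 ≡ 145 (mod 2627)
2626 = 2048 + 512 + 64 + 2 in binary powers of 2.
So 9^2626 ≡ 145 · 1365 · 83 · 81 ≡ 719 (mod 2627).
Since 719 ≠ 1, base 9 is a Fermat witness: 2627 is composite.

719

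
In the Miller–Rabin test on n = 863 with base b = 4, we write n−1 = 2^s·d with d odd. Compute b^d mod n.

1

863 − 1 = 862 = 2^1 · 431, so d = 431.
4^1 ≡ 4 (mod 863)
4^2 ≡ 4^2 = 16 ≡ 16 (mod 863)
4^4 ≡ 16^2 = 256 ≡ 256 (mod 863)
4^8 ≡ 256^2 = 65536 ≡ 811 (mod 863)
4^16 ≡ 811^2 = 657721 ≡ 115 (mod 863)
4^32 ≡ 115^2 = 13225 ≡ 280 (mod 863)
4^64 ≡ 280^2 = 78400 ≡ 730 (mod 863)
4^128 ≡ 730^2 = 532900 ≡ 429 (mod 863)
4^256 ≡ 429^2 = 184041 ≡ 222 (mod 863)
431 = 256 + 128 + 32 + 8 + 4 + 2 + 1 in binary powers of 2.
So 4^431 ≡ 222 · 429 · 280 · 811 · 256 · 16 · 4 ≡ 1 (mod 863).
Since 4^d ≡ 1 (mod 863), base 4 does not prove 863 composite.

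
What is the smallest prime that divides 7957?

73

7957 is odd.
Digit sum 28, not divisible by 3.
Ends in 7: not divisible by 5.
7: 7957 = 7·1136 + 5
11: 7957 = 11·723 + 4
13: 7957 = 13·612 + 1
17: 7957 = 17·468 + 1
19: 7957 = 19·418 + 15
23: 7957 = 23·345 + 22
29: 7957 = 29·274 + 11
31: 7957 = 31·256 + 21
37: 7957 = 37·215 + 2
41: 7957 = 41·194 + 3
43: 7957 = 43·185 + 2
47: 7957 = 47·169 + 14
53: 7957 = 53·150 + 7
59: 7957 = 59·134 + 51
61: 7957 = 61·130 + 27
67: 7957 = 67·118 + 51
71: 7957 = 71·112 + 5
73: 7957 = 73·109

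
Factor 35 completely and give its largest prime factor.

7

35 = 5 · 7
7 is prime.
So 35 = 5 · 7; the largest prime factor is 7.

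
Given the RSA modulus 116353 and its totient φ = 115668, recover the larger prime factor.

φ(n) = (p−1)(q−1) = n − (p+q) + 1, so p + q = 116353 − 115668 + 1 = 686.
p and q are the roots of t² − 686t + 116353 = 0.
Discriminant: 686² − 4·116353 = 470596 − 465412 = 5184; √5184 = 72.
q = (686 − 72)/2 = 307, p = (686 + 72)/2 = 379.
Check: 307 · 379 = 116353.

379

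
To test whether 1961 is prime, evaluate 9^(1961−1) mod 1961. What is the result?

9^1 ≡ 9 (mod 1961)
9^2 ≡ 9^2 = 81 ≡ 81 (mod 1961)
9^4 ≡ 81^2 = 6561 ≡ 678 (mod 1961)
9^8 ≡ 678^2 = 459684 ≡ 810 (mod 1961)
9^16 ≡ 810^2 = 656100 ≡ 1126 (mod 1961)
9^32 ≡ 1126^2 = 1267876 ≡ 1070 (mod 1961)
9^64 ≡ 1070^2 = 1144900 ≡ 1637 (mod 1961)
9^128 ≡ 1637^2 = 2679769 ≡ 1043 (mod 1961)
9^256 ≡ 1043^2 = 1087849 ≡ 1455 (mod 1961)
9^512 ≡ 1455^2 = 2117025 ≡ 1106 (mod 1961)
9^1024 ≡ 1106^2 = 1223236 ≡ 1533 (mod 1961)
1960 = 1024 + 512 + 256 + 128 + 32 + 8 in binary powers of 2.
So 9^1960 ≡ 1533 · 1106 · 1455 · 1043 · 1070 · 810 ≡ 1533 (mod 1961).
Since 1533 ≠ 1, base 9 is a Fermat witness: 1961 is composite.

1533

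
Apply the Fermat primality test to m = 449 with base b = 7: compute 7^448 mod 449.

7^1 ≡ 7 (mod 449)
7^2 ≡ 7^2 = 49 ≡ 49 (mod 449)
7^4 ≡ 49^2 = 2401 ≡ 156 (mod 449)
7^8 ≡ 156^2 = 24336 ≡ 90 (mod 449)
7^16 ≡ 90^2 = 8100 ≡ 18 (mod 449)
7^32 ≡ 18^2 = 324 ≡ 324 (mod 449)
7^64 ≡ 324^2 = 104976 ≡ 359 (mod 449)
7^128 ≡ 359^2 = 128881 ≡ 18 (mod 449)
7^256 ≡ 18^2 = 324 ≡ 324 (mod 449)
448 = 256 + 128 + 64 in binary powers of 2.
So 7^448 ≡ 324 · 18 · 359 ≡ 1 (mod 449).
Since the result is 1, base 7 gives no evidence that 449 is composite.

1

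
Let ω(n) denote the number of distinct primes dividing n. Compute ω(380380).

6

380380 = 2^2 · 95095
95095 = 5 · 19019
19019 = 7 · 2717
2717 = 11 · 247
247 = 13 · 19
380380 = 2^2 · 5 · 7 · 11 · 13 · 19, which has 6 distinct prime factors.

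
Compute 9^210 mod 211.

1

9^1 ≡ 9 (mod 211)
9^2 ≡ 9^2 = 81 ≡ 81 (mod 211)
9^4 ≡ 81^2 = 6561 ≡ 20 (mod 211)
9^8 ≡ 20^2 = 400 ≡ 189 (mod 211)
9^16 ≡ 189^2 = 35721 ≡ 62 (mod 211)
9^32 ≡ 62^2 = 3844 ≡ 46 (mod 211)
9^64 ≡ 46^2 = 2116 ≡ 6 (mod 211)
9^128 ≡ 6^2 = 36 ≡ 36 (mod 211)
210 = 128 + 64 + 16 + 2 in binary powers of 2.
So 9^210 ≡ 36 · 6 · 62 · 81 ≡ 1 (mod 211).
Since the result is 1, base 9 gives no evidence that 211 is composite.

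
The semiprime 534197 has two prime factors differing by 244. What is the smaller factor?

Since p = q + 244, we have 534197 = q(q + 244), so q² + 244q − 534197 = 0.
Discriminant: 244² + 4·534197 = 59536 + 2136788 = 2196324; √2196324 = 1482.
q = (−244 + 1482)/2 = 619, and p = q + 244 = 863.
Check: 619 · 863 = 534197.

619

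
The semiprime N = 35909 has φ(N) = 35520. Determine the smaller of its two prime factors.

φ(n) = (p−1)(q−1) = n − (p+q) + 1, so p + q = 35909 − 35520 + 1 = 390.
p and q are the roots of t² − 390t + 35909 = 0.
Discriminant: 390² − 4·35909 = 152100 − 143636 = 8464; √8464 = 92.
q = (390 − 92)/2 = 149, p = (390 + 92)/2 = 241.
Check: 149 · 241 = 35909.

149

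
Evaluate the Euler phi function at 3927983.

Factor: 3927983 = 127 · 157 · 197.
φ(3927983) = (127−1) · (157−1) · (197−1) = 126 · 156 · 196 = 3852576.

3852576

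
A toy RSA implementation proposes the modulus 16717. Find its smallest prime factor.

73

16717 is odd.
Digit sum 22, not divisible by 3.
Ends in 7: not divisible by 5.
7: 16717 = 7·2388 + 1
11: 16717 = 11·1519 + 8
13: 16717 = 13·1285 + 12
17: 16717 = 17·983 + 6
19: 16717 = 19·879 + 16
23: 16717 = 23·726 + 19
29: 16717 = 29·576 + 13
31: 16717 = 31·539 + 8
37: 16717 = 37·451 + 30
41: 16717 = 41·407 + 30
43: 16717 = 43·388 + 33
47: 16717 = 47·355 + 32
53: 16717 = 53·315 + 22
59: 16717 = 59·283 + 20
61: 16717 = 61·274 + 3
67: 16717 = 67·249 + 34
71: 16717 = 71·235 + 32
73: 16717 = 73·229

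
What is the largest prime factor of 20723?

53

20723 = 17 · 1219
1219 = 23 · 53
53 is prime.
So 20723 = 17 · 23 · 53; the largest prime factor is 53.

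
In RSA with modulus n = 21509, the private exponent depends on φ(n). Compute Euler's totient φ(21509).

21216

Factor: 21509 = 137 · 157.
φ(21509) = (137−1) · (157−1) = 136 · 156 = 21216.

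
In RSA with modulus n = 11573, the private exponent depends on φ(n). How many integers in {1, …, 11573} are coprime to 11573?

11340

Factor: 11573 = 71 · 163.
φ(11573) = (71−1) · (163−1) = 70 · 162 = 11340.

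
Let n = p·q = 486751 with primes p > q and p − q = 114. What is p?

757

Since p = q + 114, we have 486751 = q(q + 114), so q² + 114q − 486751 = 0.
Discriminant: 114² + 4·486751 = 12996 + 1947004 = 1960000; √1960000 = 1400.
q = (−114 + 1400)/2 = 643, and p = q + 114 = 757.
Check: 643 · 757 = 486751.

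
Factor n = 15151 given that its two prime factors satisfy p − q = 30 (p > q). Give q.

Since p = q + 30, we have 15151 = q(q + 30), so q² + 30q − 15151 = 0.
Discriminant: 30² + 4·15151 = 900 + 60604 = 61504; √61504 = 248.
q = (−30 + 248)/2 = 109, and p = q + 30 = 139.
Check: 109 · 139 = 15151.

109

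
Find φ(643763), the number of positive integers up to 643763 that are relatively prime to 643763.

616896

Factor: 643763 = 37 · 127 · 137.
φ(643763) = (37−1) · (127−1) · (137−1) = 36 · 126 · 136 = 616896.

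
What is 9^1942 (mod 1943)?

9^1 ≡ 9 (mod 1943)
9^2 ≡ 9^2 = 81 ≡ 81 (mod 1943)
9^4 ≡ 81^2 = 6561 ≡ 732 (mod 1943)
9^8 ≡ 732^2 = 535824 ≡ 1499 (mod 1943)
9^16 ≡ 1499^2 = 2247001 ≡ 893 (mod 1943)
9^32 ≡ 893^2 = 797449 ≡ 819 (mod 1943)
9^64 ≡ 819^2 = 670761 ≡ 426 (mod 1943)
9^128 ≡ 426^2 = 181476 ≡ 777 (mod 1943)
9^256 ≡ 777^2 = 603729 ≡ 1399 (mod 1943)
9^512 ≡ 1399^2 = 1957201 ≡ 600 (mod 1943)
9^1024 ≡ 600^2 = 360000 ≡ 545 (mod 1943)
1942 = 1024 + 512 + 256 + 128 + 16 + 4 + 2 in binary powers of 2.
So 9^1942 ≡ 545 · 600 · 1399 · 777 · 893 · 732 · 81 ≡ 1069 (mod 1943).
Since 1069 ≠ 1, base 9 is a Fermat witness: 1943 is composite.

1069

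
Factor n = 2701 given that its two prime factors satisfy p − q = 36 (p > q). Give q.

Since p = q + 36, we have 2701 = q(q + 36), so q² + 36q − 2701 = 0.
Discriminant: 36² + 4·2701 = 1296 + 10804 = 12100; √12100 = 110.
q = (−36 + 110)/2 = 37, and p = q + 36 = 73.
Check: 37 · 73 = 2701.

37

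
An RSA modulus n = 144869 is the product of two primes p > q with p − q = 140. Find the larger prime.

Since p = q + 140, we have 144869 = q(q + 140), so q² + 140q − 144869 = 0.
Discriminant: 140² + 4·144869 = 19600 + 579476 = 599076; √599076 = 774.
q = (−140 + 774)/2 = 317, and p = q + 140 = 457.
Check: 317 · 457 = 144869.

457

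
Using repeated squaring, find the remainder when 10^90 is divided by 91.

1

10^1 ≡ 10 (mod 91)
10^2 ≡ 10^2 = 100 ≡ 9 (mod 91)
10^4 ≡ 9^2 = 81 ≡ 81 (mod 91)
10^8 ≡ 81^2 = 6561 ≡ 9 (mod 91)
10^16 ≡ 9^2 = 81 ≡ 81 (mod 91)
10^32 ≡ 81^2 = 6561 ≡ 9 (mod 91)
10^64 ≡ 9^2 = 81 ≡ 81 (mod 91)
90 = 64 + 16 + 8 + 2 in binary powers of 2.
So 10^90 ≡ 81 · 81 · 9 · 9 ≡ 1 (mod 91).
Since the result is 1, base 10 gives no evidence that 91 is composite.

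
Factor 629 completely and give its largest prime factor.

629 = 17 · 37
37 is prime.
So 629 = 17 · 37; the largest prime factor is 37.

37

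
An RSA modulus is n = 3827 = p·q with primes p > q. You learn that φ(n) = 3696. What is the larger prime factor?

φ(n) = (p−1)(q−1) = n − (p+q) + 1, so p + q = 3827 − 3696 + 1 = 132.
p and q are the roots of t² − 132t + 3827 = 0.
Discriminant: 132² − 4·3827 = 17424 − 15308 = 2116; √2116 = 46.
q = (132 − 46)/2 = 43, p = (132 + 46)/2 = 89.
Check: 43 · 89 = 3827.

89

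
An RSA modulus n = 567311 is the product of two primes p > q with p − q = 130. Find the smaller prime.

Since p = q + 130, we have 567311 = q(q + 130), so q² + 130q − 567311 = 0.
Discriminant: 130² + 4·567311 = 16900 + 2269244 = 2286144; √2286144 = 1512.
q = (−130 + 1512)/2 = 691, and p = q + 130 = 821.
Check: 691 · 821 = 567311.

691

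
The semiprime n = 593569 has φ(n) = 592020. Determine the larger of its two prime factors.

φ(n) = (p−1)(q−1) = n − (p+q) + 1, so p + q = 593569 − 592020 + 1 = 1550.
p and q are the roots of t² − 1550t + 593569 = 0.
Discriminant: 1550² − 4·593569 = 2402500 − 2374276 = 28224; √28224 = 168.
q = (1550 − 168)/2 = 691, p = (1550 + 168)/2 = 859.
Check: 691 · 859 = 593569.

859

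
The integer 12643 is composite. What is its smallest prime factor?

12643 is odd.
Digit sum 16, not divisible by 3.
Ends in 3: not divisible by 5.
7: 12643 = 7·1806 + 1
11: 12643 = 11·1149 + 4
13: 12643 = 13·972 + 7
17: 12643 = 17·743 + 12
19: 12643 = 19·665 + 8
23: 12643 = 23·549 + 16
29: 12643 = 29·435 + 28
31: 12643 = 31·407 + 26
37: 12643 = 37·341 + 26
41: 12643 = 41·308 + 15
43: 12643 = 43·294 + 1
47: 12643 = 47·269

47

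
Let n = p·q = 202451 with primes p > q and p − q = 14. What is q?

Since p = q + 14, we have 202451 = q(q + 14), so q² + 14q − 202451 = 0.
Discriminant: 14² + 4·202451 = 196 + 809804 = 810000; √810000 = 900.
q = (−14 + 900)/2 = 443, and p = q + 14 = 457.
Check: 443 · 457 = 202451.

443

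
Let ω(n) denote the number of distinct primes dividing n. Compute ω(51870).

51870 = 2 · 25935
25935 = 3 · 8645
8645 = 5 · 1729
1729 = 7 · 247
247 = 13 · 19
51870 = 2 · 3 · 5 · 7 · 13 · 19, which has 6 distinct prime factors.

6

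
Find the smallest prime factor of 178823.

178823 is odd.
Digit sum 29, not divisible by 3.
Ends in 3: not divisible by 5.
7: 178823 = 7·25546 + 1
11: 178823 = 11·16256 + 7
13: 178823 = 13·13755 + 8
17: 178823 = 17·10519

17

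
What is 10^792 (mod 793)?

729

10^1 ≡ 10 (mod 793)
10^2 ≡ 10^2 = 100 ≡ 100 (mod 793)
10^4 ≡ 100^2 = 10000 ≡ 484 (mod 793)
10^8 ≡ 484^2 = 234256 ≡ 321 (mod 793)
10^16 ≡ 321^2 = 103041 ≡ 744 (mod 793)
10^32 ≡ 744^2 = 553536 ≡ 22 (mod 793)
10^64 ≡ 22^2 = 484 ≡ 484 (mod 793)
10^128 ≡ 484^2 = 234256 ≡ 321 (mod 793)
10^256 ≡ 321^2 = 103041 ≡ 744 (mod 793)
10^512 ≡ 744^2 = 553536 ≡ 22 (mod 793)
792 = 512 + 256 + 16 + 8 in binary powers of 2.
So 10^792 ≡ 22 · 744 · 744 · 321 ≡ 729 (mod 793).
Since 729 ≠ 1, base 10 is a Fermat witness: 793 is composite.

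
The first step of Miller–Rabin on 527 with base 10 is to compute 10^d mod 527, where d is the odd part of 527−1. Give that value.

527 − 1 = 526 = 2^1 · 263, so d = 263.
10^1 ≡ 10 (mod 527)
10^2 ≡ 10^2 = 100 ≡ 100 (mod 527)
10^4 ≡ 100^2 = 10000 ≡ 514 (mod 527)
10^8 ≡ 514^2 = 264196 ≡ 169 (mod 527)
10^16 ≡ 169^2 = 28561 ≡ 103 (mod 527)
10^32 ≡ 103^2 = 10609 ≡ 69 (mod 527)
10^64 ≡ 69^2 = 4761 ≡ 18 (mod 527)
10^128 ≡ 18^2 = 324 ≡ 324 (mod 527)
10^256 ≡ 324^2 = 104976 ≡ 103 (mod 527)
263 = 256 + 4 + 2 + 1 in binary powers of 2.
So 10^263 ≡ 103 · 514 · 100 · 10 ≡ 107 (mod 527).
Squaring chain: 107; never reaches −1, so base 10 is a Miller–Rabin witness that 527 is composite.

107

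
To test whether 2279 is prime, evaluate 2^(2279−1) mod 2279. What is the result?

2^1 ≡ 2 (mod 2279)
2^2 ≡ 2^2 = 4 ≡ 4 (mod 2279)
2^4 ≡ 4^2 = 16 ≡ 16 (mod 2279)
2^8 ≡ 16^2 = 256 ≡ 256 (mod 2279)
2^16 ≡ 256^2 = 65536 ≡ 1724 (mod 2279)
2^32 ≡ 1724^2 = 2972176 ≡ 360 (mod 2279)
2^64 ≡ 360^2 = 129600 ≡ 1976 (mod 2279)
2^128 ≡ 1976^2 = 3904576 ≡ 649 (mod 2279)
2^256 ≡ 649^2 = 421201 ≡ 1865 (mod 2279)
2^512 ≡ 1865^2 = 3478225 ≡ 471 (mod 2279)
2^1024 ≡ 471^2 = 221841 ≡ 778 (mod 2279)
2^2048 ≡ 778^2 = 605284 ≡ 1349 (mod 2279)
2278 = 2048 + 128 + 64 + 32 + 4 + 2 in binary powers of 2.
So 2^2278 ≡ 1349 · 649 · 1976 · 360 · 16 · 4 ≡ 78 (mod 2279).
Since 78 ≠ 1, base 2 is a Fermat witness: 2279 is composite.

78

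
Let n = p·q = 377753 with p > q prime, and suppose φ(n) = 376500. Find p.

751

φ(n) = (p−1)(q−1) = n − (p+q) + 1, so p + q = 377753 − 376500 + 1 = 1254.
p and q are the roots of t² − 1254t + 377753 = 0.
Discriminant: 1254² − 4·377753 = 1572516 − 1511012 = 61504; √61504 = 248.
q = (1254 − 248)/2 = 503, p = (1254 + 248)/2 = 751.
Check: 503 · 751 = 377753.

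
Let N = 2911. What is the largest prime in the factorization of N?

2911 = 41 · 71
71 is prime.
So 2911 = 41 · 71; the largest prime factor is 71.

71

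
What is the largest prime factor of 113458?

113458 = 2 · 56729
56729 = 17 · 3337
3337 = 47 · 71
71 is prime.
So 113458 = 2 · 17 · 47 · 71; the largest prime factor is 71.

71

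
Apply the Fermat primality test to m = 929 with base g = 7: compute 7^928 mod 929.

7^1 ≡ 7 (mod 929)
7^2 ≡ 7^2 = 49 ≡ 49 (mod 929)
7^4 ≡ 49^2 = 2401 ≡ 543 (mod 929)
7^8 ≡ 543^2 = 294849 ≡ 356 (mod 929)
7^16 ≡ 356^2 = 126736 ≡ 392 (mod 929)
7^32 ≡ 392^2 = 153664 ≡ 379 (mod 929)
7^64 ≡ 379^2 = 143641 ≡ 575 (mod 929)
7^128 ≡ 575^2 = 330625 ≡ 830 (mod 929)
7^256 ≡ 830^2 = 688900 ≡ 511 (mod 929)
7^512 ≡ 511^2 = 261121 ≡ 72 (mod 929)
928 = 512 + 256 + 128 + 32 in binary powers of 2.
So 7^928 ≡ 72 · 511 · 830 · 379 ≡ 1 (mod 929).
Since the result is 1, base 7 gives no evidence that 929 is composite.

1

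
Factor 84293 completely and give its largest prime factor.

84293 = 11 · 7663
7663 = 79 · 97
97 is prime.
So 84293 = 11 · 79 · 97; the largest prime factor is 97.

97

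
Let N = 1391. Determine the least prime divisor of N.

1391 is odd.
Digit sum 14, not divisible by 3.
Ends in 1: not divisible by 5.
7: 1391 = 7·198 + 5
11: 1391 = 11·126 + 5
13: 1391 = 13·107

13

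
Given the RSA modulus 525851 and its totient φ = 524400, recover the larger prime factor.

761

φ(n) = (p−1)(q−1) = n − (p+q) + 1, so p + q = 525851 − 524400 + 1 = 1452.
p and q are the roots of t² − 1452t + 525851 = 0.
Discriminant: 1452² − 4·525851 = 2108304 − 2103404 = 4900; √4900 = 70.
q = (1452 − 70)/2 = 691, p = (1452 + 70)/2 = 761.
Check: 691 · 761 = 525851.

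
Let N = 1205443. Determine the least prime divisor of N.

29

1205443 is odd.
Digit sum 19, not divisible by 3.
Ends in 3: not divisible by 5.
7: 1205443 = 7·172206 + 1
11: 1205443 = 11·109585 + 8
13: 1205443 = 13·92726 + 5
17: 1205443 = 17·70908 + 7
19: 1205443 = 19·63444 + 7
23: 1205443 = 23·52410 + 13
29: 1205443 = 29·41567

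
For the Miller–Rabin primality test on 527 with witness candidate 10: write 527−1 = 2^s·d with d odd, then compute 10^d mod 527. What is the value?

527 − 1 = 526 = 2^1 · 263, so d = 263.
10^1 ≡ 10 (mod 527)
10^2 ≡ 10^2 = 100 ≡ 100 (mod 527)
10^4 ≡ 100^2 = 10000 ≡ 514 (mod 527)
10^8 ≡ 514^2 = 264196 ≡ 169 (mod 527)
10^16 ≡ 169^2 = 28561 ≡ 103 (mod 527)
10^32 ≡ 103^2 = 10609 ≡ 69 (mod 527)
10^64 ≡ 69^2 = 4761 ≡ 18 (mod 527)
10^128 ≡ 18^2 = 324 ≡ 324 (mod 527)
10^256 ≡ 324^2 = 104976 ≡ 103 (mod 527)
263 = 256 + 4 + 2 + 1 in binary powers of 2.
So 10^263 ≡ 103 · 514 · 100 · 10 ≡ 107 (mod 527).
Squaring chain: 107; never reaches −1, so base 10 is a Miller–Rabin witness that 527 is composite.

107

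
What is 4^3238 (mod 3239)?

4^1 ≡ 4 (mod 3239)
4^2 ≡ 4^2 = 16 ≡ 16 (mod 3239)
4^4 ≡ 16^2 = 256 ≡ 256 (mod 3239)
4^8 ≡ 256^2 = 65536 ≡ 756 (mod 3239)
4^16 ≡ 756^2 = 571536 ≡ 1472 (mod 3239)
4^32 ≡ 1472^2 = 2166784 ≡ 3132 (mod 3239)
4^64 ≡ 3132^2 = 9809424 ≡ 1732 (mod 3239)
4^128 ≡ 1732^2 = 2999824 ≡ 510 (mod 3239)
4^256 ≡ 510^2 = 260100 ≡ 980 (mod 3239)
4^512 ≡ 980^2 = 960400 ≡ 1656 (mod 3239)
4^1024 ≡ 1656^2 = 2742336 ≡ 2142 (mod 3239)
4^2048 ≡ 2142^2 = 4588164 ≡ 1740 (mod 3239)
3238 = 2048 + 1024 + 128 + 32 + 4 + 2 in binary powers of 2.
So 4^3238 ≡ 1740 · 2142 · 510 · 3132 · 256 · 16 ≡ 715 (mod 3239).
Since 715 ≠ 1, base 4 is a Fermat witness: 3239 is composite.

715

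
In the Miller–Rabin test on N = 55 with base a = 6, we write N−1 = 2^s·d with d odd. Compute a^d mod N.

41

55 − 1 = 54 = 2^1 · 27, so d = 27.
6^1 ≡ 6 (mod 55)
6^2 ≡ 6^2 = 36 ≡ 36 (mod 55)
6^4 ≡ 36^2 = 1296 ≡ 31 (mod 55)
6^8 ≡ 31^2 = 961 ≡ 26 (mod 55)
6^16 ≡ 26^2 = 676 ≡ 16 (mod 55)
27 = 16 + 8 + 2 + 1 in binary powers of 2.
So 6^27 ≡ 16 · 26 · 36 · 6 ≡ 41 (mod 55).
Squaring chain: 41; never reaches −1, so base 6 is a Miller–Rabin witness that 55 is composite.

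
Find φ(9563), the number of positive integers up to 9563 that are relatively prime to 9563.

Factor: 9563 = 73 · 131.
φ(9563) = (73−1) · (131−1) = 72 · 130 = 9360.

9360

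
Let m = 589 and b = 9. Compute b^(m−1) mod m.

9^1 ≡ 9 (mod 589)
9^2 ≡ 9^2 = 81 ≡ 81 (mod 589)
9^4 ≡ 81^2 = 6561 ≡ 82 (mod 589)
9^8 ≡ 82^2 = 6724 ≡ 245 (mod 589)
9^16 ≡ 245^2 = 60025 ≡ 536 (mod 589)
9^32 ≡ 536^2 = 287296 ≡ 453 (mod 589)
9^64 ≡ 453^2 = 205209 ≡ 237 (mod 589)
9^128 ≡ 237^2 = 56169 ≡ 214 (mod 589)
9^256 ≡ 214^2 = 45796 ≡ 443 (mod 589)
9^512 ≡ 443^2 = 196249 ≡ 112 (mod 589)
588 = 512 + 64 + 8 + 4 in binary powers of 2.
So 9^588 ≡ 112 · 237 · 245 · 82 ≡ 140 (mod 589).
Since 140 ≠ 1, base 9 is a Fermat witness: 589 is composite.

140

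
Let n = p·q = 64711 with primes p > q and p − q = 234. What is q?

163

Since p = q + 234, we have 64711 = q(q + 234), so q² + 234q − 64711 = 0.
Discriminant: 234² + 4·64711 = 54756 + 258844 = 313600; √313600 = 560.
q = (−234 + 560)/2 = 163, and p = q + 234 = 397.
Check: 163 · 397 = 64711.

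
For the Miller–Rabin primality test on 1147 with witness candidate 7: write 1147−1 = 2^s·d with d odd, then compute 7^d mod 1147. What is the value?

1025

1147 − 1 = 1146 = 2^1 · 573, so d = 573.
7^1 ≡ 7 (mod 1147)
7^2 ≡ 7^2 = 49 ≡ 49 (mod 1147)
7^4 ≡ 49^2 = 2401 ≡ 107 (mod 1147)
7^8 ≡ 107^2 = 11449 ≡ 1126 (mod 1147)
7^16 ≡ 1126^2 = 1267876 ≡ 441 (mod 1147)
7^32 ≡ 441^2 = 194481 ≡ 638 (mod 1147)
7^64 ≡ 638^2 = 407044 ≡ 1006 (mod 1147)
7^128 ≡ 1006^2 = 1012036 ≡ 382 (mod 1147)
7^256 ≡ 382^2 = 145924 ≡ 255 (mod 1147)
7^512 ≡ 255^2 = 65025 ≡ 793 (mod 1147)
573 = 512 + 32 + 16 + 8 + 4 + 1 in binary powers of 2.
So 7^573 ≡ 793 · 638 · 441 · 1126 · 107 · 7 ≡ 1025 (mod 1147).
Squaring chain: 1025; never reaches −1, so base 7 is a Miller–Rabin witness that 1147 is composite.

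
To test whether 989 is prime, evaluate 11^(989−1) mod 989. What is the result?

441

11^1 ≡ 11 (mod 989)
11^2 ≡ 11^2 = 121 ≡ 121 (mod 989)
11^4 ≡ 121^2 = 14641 ≡ 795 (mod 989)
11^8 ≡ 795^2 = 632025 ≡ 54 (mod 989)
11^16 ≡ 54^2 = 2916 ≡ 938 (mod 989)
11^32 ≡ 938^2 = 879844 ≡ 623 (mod 989)
11^64 ≡ 623^2 = 388129 ≡ 441 (mod 989)
11^128 ≡ 441^2 = 194481 ≡ 637 (mod 989)
11^256 ≡ 637^2 = 405769 ≡ 279 (mod 989)
11^512 ≡ 279^2 = 77841 ≡ 699 (mod 989)
988 = 512 + 256 + 128 + 64 + 16 + 8 + 4 in binary powers of 2.
So 11^988 ≡ 699 · 279 · 637 · 441 · 938 · 54 · 795 ≡ 441 (mod 989).
Since 441 ≠ 1, base 11 is a Fermat witness: 989 is composite.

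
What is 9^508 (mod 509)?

9^1 ≡ 9 (mod 509)
9^2 ≡ 9^2 = 81 ≡ 81 (mod 509)
9^4 ≡ 81^2 = 6561 ≡ 453 (mod 509)
9^8 ≡ 453^2 = 205209 ≡ 82 (mod 509)
9^16 ≡ 82^2 = 6724 ≡ 107 (mod 509)
9^32 ≡ 107^2 = 11449 ≡ 251 (mod 509)
9^64 ≡ 251^2 = 63001 ≡ 394 (mod 509)
9^128 ≡ 394^2 = 155236 ≡ 500 (mod 509)
9^256 ≡ 500^2 = 250000 ≡ 81 (mod 509)
508 = 256 + 128 + 64 + 32 + 16 + 8 + 4 in binary powers of 2.
So 9^508 ≡ 81 · 500 · 394 · 251 · 107 · 82 · 453 ≡ 1 (mod 509).
Since the result is 1, base 9 gives no evidence that 509 is composite.

1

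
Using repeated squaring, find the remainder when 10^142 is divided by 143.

133

10^1 ≡ 10 (mod 143)
10^2 ≡ 10^2 = 100 ≡ 100 (mod 143)
10^4 ≡ 100^2 = 10000 ≡ 133 (mod 143)
10^8 ≡ 133^2 = 17689 ≡ 100 (mod 143)
10^16 ≡ 100^2 = 10000 ≡ 133 (mod 143)
10^32 ≡ 133^2 = 17689 ≡ 100 (mod 143)
10^64 ≡ 100^2 = 10000 ≡ 133 (mod 143)
10^128 ≡ 133^2 = 17689 ≡ 100 (mod 143)
142 = 128 + 8 + 4 + 2 in binary powers of 2.
So 10^142 ≡ 100 · 100 · 133 · 100 ≡ 133 (mod 143).
Since 133 ≠ 1, base 10 is a Fermat witness: 143 is composite.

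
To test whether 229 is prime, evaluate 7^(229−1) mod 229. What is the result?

7^1 ≡ 7 (mod 229)
7^2 ≡ 7^2 = 49 ≡ 49 (mod 229)
7^4 ≡ 49^2 = 2401 ≡ 111 (mod 229)
7^8 ≡ 111^2 = 12321 ≡ 184 (mod 229)
7^16 ≡ 184^2 = 33856 ≡ 193 (mod 229)
7^32 ≡ 193^2 = 37249 ≡ 151 (mod 229)
7^64 ≡ 151^2 = 22801 ≡ 130 (mod 229)
7^128 ≡ 130^2 = 16900 ≡ 183 (mod 229)
228 = 128 + 64 + 32 + 4 in binary powers of 2.
So 7^228 ≡ 183 · 130 · 151 · 111 ≡ 1 (mod 229).
Since the result is 1, base 7 gives no evidence that 229 is composite.

1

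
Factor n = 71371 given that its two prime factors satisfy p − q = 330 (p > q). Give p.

Since p = q + 330, we have 71371 = q(q + 330), so q² + 330q − 71371 = 0.
Discriminant: 330² + 4·71371 = 108900 + 285484 = 394384; √394384 = 628.
q = (−330 + 628)/2 = 149, and p = q + 330 = 479.
Check: 149 · 479 = 71371.

479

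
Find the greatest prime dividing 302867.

302867 = 41 · 7387
7387 = 83 · 89
89 is prime.
So 302867 = 41 · 83 · 89; the largest prime factor is 89.

89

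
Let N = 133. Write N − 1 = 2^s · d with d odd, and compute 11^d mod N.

133 − 1 = 132 = 2^2 · 33, so d = 33.
11^1 ≡ 11 (mod 133)
11^2 ≡ 11^2 = 121 ≡ 121 (mod 133)
11^4 ≡ 121^2 = 14641 ≡ 11 (mod 133)
11^8 ≡ 11^2 = 121 ≡ 121 (mod 133)
11^16 ≡ 121^2 = 14641 ≡ 11 (mod 133)
11^32 ≡ 11^2 = 121 ≡ 121 (mod 133)
33 = 32 + 1 in binary powers of 2.
So 11^33 ≡ 121 · 11 ≡ 1 (mod 133).
Since 11^d ≡ 1 (mod 133), base 11 does not prove 133 composite.

1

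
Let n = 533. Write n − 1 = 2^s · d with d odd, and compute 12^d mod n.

533 − 1 = 532 = 2^2 · 133, so d = 133.
12^1 ≡ 12 (mod 533)
12^2 ≡ 12^2 = 144 ≡ 144 (mod 533)
12^4 ≡ 144^2 = 20736 ≡ 482 (mod 533)
12^8 ≡ 482^2 = 232324 ≡ 469 (mod 533)
12^16 ≡ 469^2 = 219961 ≡ 365 (mod 533)
12^32 ≡ 365^2 = 133225 ≡ 508 (mod 533)
12^64 ≡ 508^2 = 258064 ≡ 92 (mod 533)
12^128 ≡ 92^2 = 8464 ≡ 469 (mod 533)
133 = 128 + 4 + 1 in binary powers of 2.
So 12^133 ≡ 469 · 482 · 12 ≡ 259 (mod 533).
Squaring chain: 259 → 456; never reaches −1, so base 12 is a Miller–Rabin witness that 533 is composite.

259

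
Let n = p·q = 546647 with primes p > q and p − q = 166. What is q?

661

Since p = q + 166, we have 546647 = q(q + 166), so q² + 166q − 546647 = 0.
Discriminant: 166² + 4·546647 = 27556 + 2186588 = 2214144; √2214144 = 1488.
q = (−166 + 1488)/2 = 661, and p = q + 166 = 827.
Check: 661 · 827 = 546647.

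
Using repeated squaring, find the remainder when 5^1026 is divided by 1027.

1000

5^1 ≡ 5 (mod 1027)
5^2 ≡ 5^2 = 25 ≡ 25 (mod 1027)
5^4 ≡ 25^2 = 625 ≡ 625 (mod 1027)
5^8 ≡ 625^2 = 390625 ≡ 365 (mod 1027)
5^16 ≡ 365^2 = 133225 ≡ 742 (mod 1027)
5^32 ≡ 742^2 = 550564 ≡ 92 (mod 1027)
5^64 ≡ 92^2 = 8464 ≡ 248 (mod 1027)
5^128 ≡ 248^2 = 61504 ≡ 911 (mod 1027)
5^256 ≡ 911^2 = 829921 ≡ 105 (mod 1027)
5^512 ≡ 105^2 = 11025 ≡ 755 (mod 1027)
5^1024 ≡ 755^2 = 570025 ≡ 40 (mod 1027)
1026 = 1024 + 2 in binary powers of 2.
So 5^1026 ≡ 40 · 25 ≡ 1000 (mod 1027).
Since 1000 ≠ 1, base 5 is a Fermat witness: 1027 is composite.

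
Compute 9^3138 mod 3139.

293

9^1 ≡ 9 (mod 3139)
9^2 ≡ 9^2 = 81 ≡ 81 (mod 3139)
9^4 ≡ 81^2 = 6561 ≡ 283 (mod 3139)
9^8 ≡ 283^2 = 80089 ≡ 1614 (mod 3139)
9^16 ≡ 1614^2 = 2604996 ≡ 2765 (mod 3139)
9^32 ≡ 2765^2 = 7645225 ≡ 1760 (mod 3139)
9^64 ≡ 1760^2 = 3097600 ≡ 2546 (mod 3139)
9^128 ≡ 2546^2 = 6482116 ≡ 81 (mod 3139)
9^256 ≡ 81^2 = 6561 ≡ 283 (mod 3139)
9^512 ≡ 283^2 = 80089 ≡ 1614 (mod 3139)
9^1024 ≡ 1614^2 = 2604996 ≡ 2765 (mod 3139)
9^2048 ≡ 2765^2 = 7645225 ≡ 1760 (mod 3139)
3138 = 2048 + 1024 + 64 + 2 in binary powers of 2.
So 9^3138 ≡ 1760 · 2765 · 2546 · 81 ≡ 293 (mod 3139).
Since 293 ≠ 1, base 9 is a Fermat witness: 3139 is composite.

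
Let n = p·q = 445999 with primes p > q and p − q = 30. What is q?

Since p = q + 30, we have 445999 = q(q + 30), so q² + 30q − 445999 = 0.
Discriminant: 30² + 4·445999 = 900 + 1783996 = 1784896; √1784896 = 1336.
q = (−30 + 1336)/2 = 653, and p = q + 30 = 683.
Check: 653 · 683 = 445999.

653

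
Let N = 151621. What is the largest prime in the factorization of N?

73

151621 = 31 · 4891
4891 = 67 · 73
73 is prime.
So 151621 = 31 · 67 · 73; the largest prime factor is 73.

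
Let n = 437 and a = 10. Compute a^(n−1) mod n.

10^1 ≡ 10 (mod 437)
10^2 ≡ 10^2 = 100 ≡ 100 (mod 437)
10^4 ≡ 100^2 = 10000 ≡ 386 (mod 437)
10^8 ≡ 386^2 = 148996 ≡ 416 (mod 437)
10^16 ≡ 416^2 = 173056 ≡ 4 (mod 437)
10^32 ≡ 4^2 = 16 ≡ 16 (mod 437)
10^64 ≡ 16^2 = 256 ≡ 256 (mod 437)
10^128 ≡ 256^2 = 65536 ≡ 423 (mod 437)
10^256 ≡ 423^2 = 178929 ≡ 196 (mod 437)
436 = 256 + 128 + 32 + 16 + 4 in binary powers of 2.
So 10^436 ≡ 196 · 423 · 16 · 4 · 386 ≡ 101 (mod 437).
Since 101 ≠ 1, base 10 is a Fermat witness: 437 is composite.

101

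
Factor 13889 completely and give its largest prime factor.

43

13889 = 17 · 817
817 = 19 · 43
43 is prime.
So 13889 = 17 · 19 · 43; the largest prime factor is 43.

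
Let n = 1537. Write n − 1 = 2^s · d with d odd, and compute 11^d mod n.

1537 − 1 = 1536 = 2^9 · 3, so d = 3.
11^1 ≡ 11 (mod 1537)
11^2 ≡ 11^2 = 121 ≡ 121 (mod 1537)
3 = 2 + 1 in binary powers of 2.
So 11^3 ≡ 121 · 11 ≡ 1331 (mod 1537).
Squaring chain: 1331 → 937 → 342 → 152 → 49 → 864 → 1051 → 1035 → 1473; never reaches −1, so base 11 is a Miller–Rabin witness that 1537 is composite.

1331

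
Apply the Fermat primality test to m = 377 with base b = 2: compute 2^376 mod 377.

2^1 ≡ 2 (mod 377)
2^2 ≡ 2^2 = 4 ≡ 4 (mod 377)
2^4 ≡ 4^2 = 16 ≡ 16 (mod 377)
2^8 ≡ 16^2 = 256 ≡ 256 (mod 377)
2^16 ≡ 256^2 = 65536 ≡ 315 (mod 377)
2^32 ≡ 315^2 = 99225 ≡ 74 (mod 377)
2^64 ≡ 74^2 = 5476 ≡ 198 (mod 377)
2^128 ≡ 198^2 = 39204 ≡ 373 (mod 377)
2^256 ≡ 373^2 = 139129 ≡ 16 (mod 377)
376 = 256 + 64 + 32 + 16 + 8 in binary powers of 2.
So 2^376 ≡ 16 · 198 · 74 · 315 · 256 ≡ 94 (mod 377).
Since 94 ≠ 1, base 2 is a Fermat witness: 377 is composite.

94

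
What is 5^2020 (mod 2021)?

883

5^1 ≡ 5 (mod 2021)
5^2 ≡ 5^2 = 25 ≡ 25 (mod 2021)
5^4 ≡ 25^2 = 625 ≡ 625 (mod 2021)
5^8 ≡ 625^2 = 390625 ≡ 572 (mod 2021)
5^16 ≡ 572^2 = 327184 ≡ 1803 (mod 2021)
5^32 ≡ 1803^2 = 3250809 ≡ 1041 (mod 2021)
5^64 ≡ 1041^2 = 1083681 ≡ 425 (mod 2021)
5^128 ≡ 425^2 = 180625 ≡ 756 (mod 2021)
5^256 ≡ 756^2 = 571536 ≡ 1614 (mod 2021)
5^512 ≡ 1614^2 = 2604996 ≡ 1948 (mod 2021)
5^1024 ≡ 1948^2 = 3794704 ≡ 1287 (mod 2021)
2020 = 1024 + 512 + 256 + 128 + 64 + 32 + 4 in binary powers of 2.
So 5^2020 ≡ 1287 · 1948 · 1614 · 756 · 425 · 1041 · 625 ≡ 883 (mod 2021).
Since 883 ≠ 1, base 5 is a Fermat witness: 2021 is composite.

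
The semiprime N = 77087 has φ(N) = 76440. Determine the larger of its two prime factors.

φ(n) = (p−1)(q−1) = n − (p+q) + 1, so p + q = 77087 − 76440 + 1 = 648.
p and q are the roots of t² − 648t + 77087 = 0.
Discriminant: 648² − 4·77087 = 419904 − 308348 = 111556; √111556 = 334.
q = (648 − 334)/2 = 157, p = (648 + 334)/2 = 491.
Check: 157 · 491 = 77087.

491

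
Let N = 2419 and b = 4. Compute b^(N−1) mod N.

879

4^1 ≡ 4 (mod 2419)
4^2 ≡ 4^2 = 16 ≡ 16 (mod 2419)
4^4 ≡ 16^2 = 256 ≡ 256 (mod 2419)
4^8 ≡ 256^2 = 65536 ≡ 223 (mod 2419)
4^16 ≡ 223^2 = 49729 ≡ 1349 (mod 2419)
4^32 ≡ 1349^2 = 1819801 ≡ 713 (mod 2419)
4^64 ≡ 713^2 = 508369 ≡ 379 (mod 2419)
4^128 ≡ 379^2 = 143641 ≡ 920 (mod 2419)
4^256 ≡ 920^2 = 846400 ≡ 2169 (mod 2419)
4^512 ≡ 2169^2 = 4704561 ≡ 2025 (mod 2419)
4^1024 ≡ 2025^2 = 4100625 ≡ 420 (mod 2419)
4^2048 ≡ 420^2 = 176400 ≡ 2232 (mod 2419)
2418 = 2048 + 256 + 64 + 32 + 16 + 2 in binary powers of 2.
So 4^2418 ≡ 2232 · 2169 · 379 · 713 · 1349 · 16 ≡ 879 (mod 2419).
Since 879 ≠ 1, base 4 is a Fermat witness: 2419 is composite.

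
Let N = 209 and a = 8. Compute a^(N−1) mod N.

49

8^1 ≡ 8 (mod 209)
8^2 ≡ 8^2 = 64 ≡ 64 (mod 209)
8^4 ≡ 64^2 = 4096 ≡ 125 (mod 209)
8^8 ≡ 125^2 = 15625 ≡ 159 (mod 209)
8^16 ≡ 159^2 = 25281 ≡ 201 (mod 209)
8^32 ≡ 201^2 = 40401 ≡ 64 (mod 209)
8^64 ≡ 64^2 = 4096 ≡ 125 (mod 209)
8^128 ≡ 125^2 = 15625 ≡ 159 (mod 209)
208 = 128 + 64 + 16 in binary powers of 2.
So 8^208 ≡ 159 · 125 · 201 ≡ 49 (mod 209).
Since 49 ≠ 1, base 8 is a Fermat witness: 209 is composite.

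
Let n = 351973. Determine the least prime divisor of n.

351973 is odd.
Digit sum 28, not divisible by 3.
Ends in 3: not divisible by 5.
7: 351973 = 7·50281 + 6
11: 351973 = 11·31997 + 6
13: 351973 = 13·27074 + 11
17: 351973 = 17·20704 + 5
19: 351973 = 19·18524 + 17
23: 351973 = 23·15303 + 4
29: 351973 = 29·12137

29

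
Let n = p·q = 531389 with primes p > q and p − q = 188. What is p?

829

Since p = q + 188, we have 531389 = q(q + 188), so q² + 188q − 531389 = 0.
Discriminant: 188² + 4·531389 = 35344 + 2125556 = 2160900; √2160900 = 1470.
q = (−188 + 1470)/2 = 641, and p = q + 188 = 829.
Check: 641 · 829 = 531389.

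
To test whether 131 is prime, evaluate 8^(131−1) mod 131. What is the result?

8^1 ≡ 8 (mod 131)
8^2 ≡ 8^2 = 64 ≡ 64 (mod 131)
8^4 ≡ 64^2 = 4096 ≡ 35 (mod 131)
8^8 ≡ 35^2 = 1225 ≡ 46 (mod 131)
8^16 ≡ 46^2 = 2116 ≡ 20 (mod 131)
8^32 ≡ 20^2 = 400 ≡ 7 (mod 131)
8^64 ≡ 7^2 = 49 ≡ 49 (mod 131)
8^128 ≡ 49^2 = 2401 ≡ 43 (mod 131)
130 = 128 + 2 in binary powers of 2.
So 8^130 ≡ 43 · 64 ≡ 1 (mod 131).
Since the result is 1, base 8 gives no evidence that 131 is composite.

1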